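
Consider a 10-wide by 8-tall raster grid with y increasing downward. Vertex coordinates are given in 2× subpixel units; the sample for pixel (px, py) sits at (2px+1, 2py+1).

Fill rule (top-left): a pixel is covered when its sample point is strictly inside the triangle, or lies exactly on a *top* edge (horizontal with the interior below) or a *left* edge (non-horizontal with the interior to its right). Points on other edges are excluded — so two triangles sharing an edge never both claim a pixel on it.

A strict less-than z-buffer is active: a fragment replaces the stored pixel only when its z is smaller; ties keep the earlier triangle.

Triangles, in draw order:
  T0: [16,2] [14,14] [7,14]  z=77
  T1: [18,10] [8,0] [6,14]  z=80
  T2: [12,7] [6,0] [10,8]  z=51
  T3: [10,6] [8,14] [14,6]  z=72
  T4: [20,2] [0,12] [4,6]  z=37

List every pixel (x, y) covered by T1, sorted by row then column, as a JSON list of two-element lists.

T0:
  2·area = 84
  edge (16, 2)→(14, 14): d=(-2,12) right/bottom  bias=-1
  edge (14, 14)→(7, 14): d=(-7,0) right/bottom  bias=-1
  edge (7, 14)→(16, 2): d=(9,-12) top-left  bias=+0
    (7,2)@(15, 5): e=[6,63,15] → #
    (8,2)@(17, 5): e=[-18,63,39] → ·
    (6,3)@(13, 7): e=[26,49,9] → #
    (8,3)@(17, 7): e=[-22,49,57] → ·
    (5,4)@(11, 9): e=[46,35,3] → #
    (7,4)@(15, 9): e=[-2,35,51] → ·
    (5,5)@(11, 11): e=[42,21,21] → #
    (7,5)@(15, 11): e=[-6,21,69] → ·
    (4,6)@(9, 13): e=[62,7,15] → #
    (7,6)@(15, 13): e=[-10,7,87] → ·
    (4,7)@(9, 15): e=[58,-7,33] → ·
    (5,7)@(11, 15): e=[34,-7,57] → ·
  covered (10 px):
    · · · · · · · · · ·
    · · · · · · · · · ·
    · · · · · · · # · ·
    · · · · · · # # · ·
    · · · · · # # · · ·
    · · · · · # # · · ·
    · · · · # # # · · ·
    · · · · · · · · · ·
T1:
  2·area = 160  (B↔C swapped to make it positive)
  edge (18, 10)→(6, 14): d=(-12,4) right/bottom  bias=-1
  edge (6, 14)→(8, 0): d=(2,-14) top-left  bias=+0
  edge (8, 0)→(18, 10): d=(10,10) right/bottom  bias=-1
    (4,0)@(9, 1): e=[144,16,0] → ·  [on edge]
    (4,1)@(9, 3): e=[120,20,20] → #
    (5,1)@(11, 3): e=[112,48,0] → ·  [on edge]
    (4,2)@(9, 5): e=[96,24,40] → #
    (5,2)@(11, 5): e=[88,52,20] → #
    (6,2)@(13, 5): e=[80,80,0] → ·  [on edge]
    (3,3)@(7, 7): e=[80,0,80] → #  [on edge]
    (6,3)@(13, 7): e=[56,84,20] → #
    (7,3)@(15, 7): e=[48,112,0] → ·  [on edge]
    (3,4)@(7, 9): e=[56,4,100] → #
    (7,4)@(15, 9): e=[24,116,20] → #
    (8,4)@(17, 9): e=[16,144,0] → ·  [on edge]
    (7,5)@(15, 11): e=[0,120,40] → ·  [on edge]
    (9,5)@(19, 11): e=[-16,176,0] → ·  [on edge]
    (4,6)@(9, 13): e=[0,40,120] → ·  [on edge]
    (1,7)@(3, 15): e=[0,-40,200] → ·  [on edge]
  covered (17 px):
    · · · · · · · · · ·
    · · · · # · · · · ·
    · · · · # # · · · ·
    · · · # # # # · · ·
    · · · # # # # # · ·
    · · · # # # # · · ·
    · · · # · · · · · ·
    · · · · · · · · · ·
T2:
  2·area = 20  (B↔C swapped to make it positive)
  edge (12, 7)→(10, 8): d=(-2,1) right/bottom  bias=-1
  edge (10, 8)→(6, 0): d=(-4,-8) top-left  bias=+0
  edge (6, 0)→(12, 7): d=(6,7) right/bottom  bias=-1
    (4,2)@(9, 5): e=[7,4,9] → #
    (5,2)@(11, 5): e=[5,20,-5] → ·
    (4,3)@(9, 7): e=[3,-4,21] → ·
    (5,3)@(11, 7): e=[1,12,7] → #
    (6,3)@(13, 7): e=[-1,28,-7] → ·
    (5,4)@(11, 9): e=[-3,4,19] → ·
  covered (2 px):
    · · · · · · · · · ·
    · · · · · · · · · ·
    · · · · # · · · · ·
    · · · · · # · · · ·
    · · · · · · · · · ·
    · · · · · · · · · ·
    · · · · · · · · · ·
    · · · · · · · · · ·
T3:
  2·area = 32  (B↔C swapped to make it positive)
  edge (10, 6)→(14, 6): d=(4,0) top-left  bias=+0
  edge (14, 6)→(8, 14): d=(-6,8) right/bottom  bias=-1
  edge (8, 14)→(10, 6): d=(2,-8) top-left  bias=+0
    (5,3)@(11, 7): e=[4,18,10] → #
    (6,3)@(13, 7): e=[4,2,26] → #
    (7,3)@(15, 7): e=[4,-14,42] → ·
    (5,4)@(11, 9): e=[12,6,14] → #
    (6,4)@(13, 9): e=[12,-10,30] → ·
    (4,5)@(9, 11): e=[20,10,2] → #
    (5,5)@(11, 11): e=[20,-6,18] → ·
    (4,6)@(9, 13): e=[28,-2,6] → ·
  covered (4 px):
    · · · · · · · · · ·
    · · · · · · · · · ·
    · · · · · · · · · ·
    · · · · · # # · · ·
    · · · · · # · · · ·
    · · · · # · · · · ·
    · · · · · · · · · ·
    · · · · · · · · · ·
T4:
  2·area = 80
  edge (20, 2)→(0, 12): d=(-20,10) right/bottom  bias=-1
  edge (0, 12)→(4, 6): d=(4,-6) top-left  bias=+0
  edge (4, 6)→(20, 2): d=(16,-4) top-left  bias=+0
    (8,1)@(17, 3): e=[10,66,4] → #
    (9,1)@(19, 3): e=[-10,78,12] → ·
    (4,2)@(9, 5): e=[50,26,4] → #
    (5,2)@(11, 5): e=[30,38,12] → #
    (6,2)@(13, 5): e=[10,50,20] → #
    (7,2)@(15, 5): e=[-10,62,28] → ·
    (8,2)@(17, 5): e=[-30,74,36] → ·
    (2,3)@(5, 7): e=[50,10,20] → #
    (3,3)@(7, 7): e=[30,22,28] → #
    (5,3)@(11, 7): e=[-10,46,44] → ·
    (6,3)@(13, 7): e=[-30,58,52] → ·
    (1,4)@(3, 9): e=[30,6,44] → #
  covered (10 px):
    · · · · · · · · · ·
    · · · · · · · · # ·
    · · · · # # # · · ·
    · · # # # · · · · ·
    · # # · · · · · · ·
    # · · · · · · · · ·
    · · · · · · · · · ·
    · · · · · · · · · ·

Answer: [[4,1],[4,2],[5,2],[3,3],[4,3],[5,3],[6,3],[3,4],[4,4],[5,4],[6,4],[7,4],[3,5],[4,5],[5,5],[6,5],[3,6]]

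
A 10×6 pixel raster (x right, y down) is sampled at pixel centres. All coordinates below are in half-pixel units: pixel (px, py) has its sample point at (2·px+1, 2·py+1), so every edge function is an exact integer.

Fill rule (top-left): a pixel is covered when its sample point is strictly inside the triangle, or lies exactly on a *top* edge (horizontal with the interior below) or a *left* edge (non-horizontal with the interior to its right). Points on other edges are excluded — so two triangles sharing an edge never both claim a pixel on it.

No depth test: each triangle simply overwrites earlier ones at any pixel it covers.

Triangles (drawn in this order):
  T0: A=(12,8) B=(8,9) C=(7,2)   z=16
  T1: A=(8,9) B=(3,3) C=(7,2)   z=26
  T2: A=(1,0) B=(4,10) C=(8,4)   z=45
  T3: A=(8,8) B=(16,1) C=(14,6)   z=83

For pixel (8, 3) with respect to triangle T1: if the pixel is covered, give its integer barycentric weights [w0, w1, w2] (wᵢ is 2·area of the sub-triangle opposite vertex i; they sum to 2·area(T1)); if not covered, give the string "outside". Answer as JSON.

T0:
  2·area = 29
  edge (12, 8)→(8, 9): d=(-4,1) right/bottom  bias=-1
  edge (8, 9)→(7, 2): d=(-1,-7) top-left  bias=+0
  edge (7, 2)→(12, 8): d=(5,6) right/bottom  bias=-1
    (4,2)@(9, 5): e=[15,11,3] → #
    (5,2)@(11, 5): e=[13,25,-9] → ·
    (4,3)@(9, 7): e=[7,9,13] → #
    (5,3)@(11, 7): e=[5,23,1] → #
    (6,3)@(13, 7): e=[3,37,-11] → ·
    (4,4)@(9, 9): e=[-1,7,23] → ·
    (5,4)@(11, 9): e=[-3,21,11] → ·
  covered (3 px):
    · · · · · · · · · ·
    · · · · · · · · · ·
    · · · · # · · · · ·
    · · · · # # · · · ·
    · · · · · · · · · ·
    · · · · · · · · · ·
T1:
  2·area = 29
  edge (8, 9)→(3, 3): d=(-5,-6) top-left  bias=+0
  edge (3, 3)→(7, 2): d=(4,-1) top-left  bias=+0
  edge (7, 2)→(8, 9): d=(1,7) right/bottom  bias=-1
    (5,0)@(11, 1): e=[58,0,-29] → ·  [on edge]
    (1,1)@(3, 3): e=[0,0,29] → #  [on edge]
    (2,1)@(5, 3): e=[12,2,15] → #
    (3,1)@(7, 3): e=[24,4,1] → #
    (4,1)@(9, 3): e=[36,6,-13] → ·
    (1,2)@(3, 5): e=[-10,8,31] → ·
    (2,2)@(5, 5): e=[2,10,17] → #
    (4,2)@(9, 5): e=[26,14,-11] → ·
    (2,3)@(5, 7): e=[-8,18,19] → ·
    (3,3)@(7, 7): e=[4,20,5] → #
    (4,3)@(9, 7): e=[16,22,-9] → ·
    (3,4)@(7, 9): e=[-6,28,7] → ·
  covered (6 px):
    · · · · · · · · · ·
    · # # # · · · · · ·
    · · # # · · · · · ·
    · · · # · · · · · ·
    · · · · · · · · · ·
    · · · · · · · · · ·
T2:
  2·area = 58  (B↔C swapped to make it positive)
  edge (1, 0)→(8, 4): d=(7,4) right/bottom  bias=-1
  edge (8, 4)→(4, 10): d=(-4,6) right/bottom  bias=-1
  edge (4, 10)→(1, 0): d=(-3,-10) top-left  bias=+0
    (1,1)@(3, 3): e=[13,34,11] → #
    (2,1)@(5, 3): e=[5,22,31] → #
    (3,1)@(7, 3): e=[-3,10,51] → ·
    (1,2)@(3, 5): e=[27,26,5] → #
    (3,2)@(7, 5): e=[11,2,45] → #
    (4,2)@(9, 5): e=[3,-10,65] → ·
    (1,3)@(3, 7): e=[41,18,-1] → ·
    (2,3)@(5, 7): e=[33,6,19] → #
    (3,3)@(7, 7): e=[25,-6,39] → ·
    (2,4)@(5, 9): e=[47,-2,13] → ·
  covered (6 px):
    · · · · · · · · · ·
    · # # · · · · · · ·
    · # # # · · · · · ·
    · · # · · · · · · ·
    · · · · · · · · · ·
    · · · · · · · · · ·
T3:
  2·area = 26
  edge (8, 8)→(16, 1): d=(8,-7) top-left  bias=+0
  edge (16, 1)→(14, 6): d=(-2,5) right/bottom  bias=-1
  edge (14, 6)→(8, 8): d=(-6,2) right/bottom  bias=-1
    (7,1)@(15, 3): e=[9,1,16] → #
    (8,1)@(17, 3): e=[23,-9,12] → ·
    (6,2)@(13, 5): e=[11,7,8] → #
    (7,2)@(15, 5): e=[25,-3,4] → ·
    (8,2)@(17, 5): e=[39,-13,0] → ·  [on edge]
    (5,3)@(11, 7): e=[13,13,0] → ·  [on edge]
    (6,3)@(13, 7): e=[27,3,-4] → ·
    (2,4)@(5, 9): e=[-13,39,0] → ·  [on edge]
  covered (2 px):
    · · · · · · · · · ·
    · · · · · · · # · ·
    · · · · · · # · · ·
    · · · · · · · · · ·
    · · · · · · · · · ·
    · · · · · · · · · ·

Final: "outside"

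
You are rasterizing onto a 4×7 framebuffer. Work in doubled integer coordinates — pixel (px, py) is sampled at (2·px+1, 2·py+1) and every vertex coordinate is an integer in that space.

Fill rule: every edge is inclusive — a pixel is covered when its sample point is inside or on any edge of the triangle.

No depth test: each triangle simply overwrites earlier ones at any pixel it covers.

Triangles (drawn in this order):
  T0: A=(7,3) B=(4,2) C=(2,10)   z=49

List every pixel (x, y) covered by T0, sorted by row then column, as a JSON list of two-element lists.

T0:
  2·area = 26  (B↔C swapped to make it positive)
  edge (7, 3)→(2, 10): d=(-5,7) inclusive
  edge (2, 10)→(4, 2): d=(2,-8) inclusive
  edge (4, 2)→(7, 3): d=(3,1) inclusive
    (0,0)@(1, 1): e=[52,-26,0] → ·  [on edge]
    (2,1)@(5, 3): e=[14,10,2] → #
    (3,1)@(7, 3): e=[0,26,0] → #  [on edge]
    (2,2)@(5, 5): e=[4,14,8] → #
    (3,2)@(7, 5): e=[-10,30,6] → ·
    (1,3)@(3, 7): e=[8,2,16] → #
    (2,3)@(5, 7): e=[-6,18,14] → ·
    (1,4)@(3, 9): e=[-2,6,22] → ·
  covered (4 px):
    · · · ·
    · · # #
    · · # ·
    · # · ·
    · · · ·
    · · · ·
    · · · ·

Answer: [[2,1],[3,1],[2,2],[1,3]]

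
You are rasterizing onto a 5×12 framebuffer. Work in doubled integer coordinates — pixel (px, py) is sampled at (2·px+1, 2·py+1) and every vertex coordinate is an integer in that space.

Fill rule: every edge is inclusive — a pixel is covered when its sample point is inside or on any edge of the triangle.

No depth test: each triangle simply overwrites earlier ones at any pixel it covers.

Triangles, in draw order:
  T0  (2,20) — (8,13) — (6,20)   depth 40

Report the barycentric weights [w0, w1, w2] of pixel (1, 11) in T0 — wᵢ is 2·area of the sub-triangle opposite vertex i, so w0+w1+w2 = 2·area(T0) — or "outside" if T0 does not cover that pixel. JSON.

T0:
  2·area = 28
  edge (2, 20)→(8, 13): d=(6,-7) inclusive
  edge (8, 13)→(6, 20): d=(-2,7) inclusive
  edge (6, 20)→(2, 20): d=(-4,0) inclusive
    (3,7)@(7, 15): e=[5,3,20] → █
    (4,7)@(9, 15): e=[19,-11,20] → ·
    (2,8)@(5, 17): e=[3,13,12] → █
    (3,8)@(7, 17): e=[17,-1,12] → ·
    (1,9)@(3, 19): e=[1,23,4] → █
    (3,9)@(7, 19): e=[29,-5,4] → ·
    (1,10)@(3, 21): e=[13,19,-4] → ·
    (2,10)@(5, 21): e=[27,5,-4] → ·
  covered (4 px):
    · · · · ·
    · · · · ·
    · · · · ·
    · · · · ·
    · · · · ·
    · · · · ·
    · · · · ·
    · · · █ ·
    · · █ · ·
    · █ █ · ·
    · · · · ·
    · · · · ·

Answer: "outside"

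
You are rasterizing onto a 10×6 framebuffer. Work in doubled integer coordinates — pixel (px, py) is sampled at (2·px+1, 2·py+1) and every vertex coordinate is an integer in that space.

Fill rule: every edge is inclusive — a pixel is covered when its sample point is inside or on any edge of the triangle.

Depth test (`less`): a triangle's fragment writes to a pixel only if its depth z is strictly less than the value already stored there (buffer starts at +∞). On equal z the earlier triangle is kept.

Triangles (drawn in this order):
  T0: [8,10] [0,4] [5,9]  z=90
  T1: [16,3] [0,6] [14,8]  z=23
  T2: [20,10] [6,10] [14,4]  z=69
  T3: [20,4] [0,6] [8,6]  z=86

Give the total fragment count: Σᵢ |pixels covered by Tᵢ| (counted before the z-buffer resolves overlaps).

T0:
  2·area = 10  (B↔C swapped to make it positive)
  edge (8, 10)→(5, 9): d=(-3,-1) inclusive
  edge (5, 9)→(0, 4): d=(-5,-5) inclusive
  edge (0, 4)→(8, 10): d=(8,6) inclusive
    (0,2)@(1, 5): e=[8,0,2] → █  [on edge]
    (1,2)@(3, 5): e=[10,10,-10] → ·
    (0,3)@(1, 7): e=[2,-10,18] → ·
    (1,3)@(3, 7): e=[4,0,6] → █  [on edge]
    (2,3)@(5, 7): e=[6,10,-6] → ·
    (1,4)@(3, 9): e=[-2,-10,22] → ·
    (2,4)@(5, 9): e=[0,0,10] → █  [on edge]
    (3,4)@(7, 9): e=[2,10,-2] → ·
    (2,5)@(5, 11): e=[-6,-10,26] → ·
    (3,5)@(7, 11): e=[-4,0,14] → ·  [on edge]
    (5,5)@(11, 11): e=[0,20,-10] → ·  [on edge]
  covered (3 px):
    · · · · · · · · · ·
    · · · · · · · · · ·
    █ · · · · · · · · ·
    · █ · · · · · · · ·
    · · █ · · · · · · ·
    · · · · · · · · · ·
T1:
  2·area = 74  (B↔C swapped to make it positive)
  edge (16, 3)→(14, 8): d=(-2,5) inclusive
  edge (14, 8)→(0, 6): d=(-14,-2) inclusive
  edge (0, 6)→(16, 3): d=(16,-3) inclusive
    (3,2)@(7, 5): e=[41,28,5] → █
    (4,2)@(9, 5): e=[31,32,11] → █
    (5,2)@(11, 5): e=[21,36,17] → █
    (6,2)@(13, 5): e=[11,40,23] → █
    (7,2)@(15, 5): e=[1,44,29] → █
    (8,2)@(17, 5): e=[-9,48,35] → ·
    (3,3)@(7, 7): e=[37,0,37] → █  [on edge]
    (7,3)@(15, 7): e=[-3,16,61] → ·
    (3,4)@(7, 9): e=[33,-28,69] → ·
    (4,4)@(9, 9): e=[23,-24,75] → ·
    (5,4)@(11, 9): e=[13,-20,81] → ·
    (6,4)@(13, 9): e=[3,-16,87] → ·
  covered (9 px):
    · · · · · · · · · ·
    · · · · · · · · · ·
    · · · █ █ █ █ █ · ·
    · · · █ █ █ █ · · ·
    · · · · · · · · · ·
    · · · · · · · · · ·
T2:
  2·area = 84
  edge (20, 10)→(6, 10): d=(-14,0) inclusive
  edge (6, 10)→(14, 4): d=(8,-6) inclusive
  edge (14, 4)→(20, 10): d=(6,6) inclusive
    (5,0)@(11, 1): e=[126,-42,0] → ·  [on edge]
    (6,1)@(13, 3): e=[98,-14,0] → ·  [on edge]
    (6,2)@(13, 5): e=[70,2,12] → █
    (7,2)@(15, 5): e=[70,14,0] → █  [on edge]
    (8,2)@(17, 5): e=[70,26,-12] → ·
    (5,3)@(11, 7): e=[42,6,36] → █
    (8,3)@(17, 7): e=[42,42,0] → █  [on edge]
    (9,3)@(19, 7): e=[42,54,-12] → ·
    (4,4)@(9, 9): e=[14,10,60] → █
    (9,4)@(19, 9): e=[14,70,0] → █  [on edge]
    (4,5)@(9, 11): e=[-14,26,72] → ·
    (5,5)@(11, 11): e=[-14,38,60] → ·
  covered (12 px):
    · · · · · · · · · ·
    · · · · · · · · · ·
    · · · · · · █ █ · ·
    · · · · · █ █ █ █ ·
    · · · · █ █ █ █ █ █
    · · · · · · · · · ·
T3:
  2·area = 16  (B↔C swapped to make it positive)
  edge (20, 4)→(8, 6): d=(-12,2) inclusive
  edge (8, 6)→(0, 6): d=(-8,0) inclusive
  edge (0, 6)→(20, 4): d=(20,-2) inclusive
    (5,2)@(11, 5): e=[6,8,2] → █
    (6,2)@(13, 5): e=[2,8,6] → █
    (7,2)@(15, 5): e=[-2,8,10] → ·
    (5,3)@(11, 7): e=[-18,-8,42] → ·
    (6,3)@(13, 7): e=[-22,-8,46] → ·
  covered (2 px):
    · · · · · · · · · ·
    · · · · · · · · · ·
    · · · · · █ █ · · ·
    · · · · · · · · · ·
    · · · · · · · · · ·
    · · · · · · · · · ·

Result: 26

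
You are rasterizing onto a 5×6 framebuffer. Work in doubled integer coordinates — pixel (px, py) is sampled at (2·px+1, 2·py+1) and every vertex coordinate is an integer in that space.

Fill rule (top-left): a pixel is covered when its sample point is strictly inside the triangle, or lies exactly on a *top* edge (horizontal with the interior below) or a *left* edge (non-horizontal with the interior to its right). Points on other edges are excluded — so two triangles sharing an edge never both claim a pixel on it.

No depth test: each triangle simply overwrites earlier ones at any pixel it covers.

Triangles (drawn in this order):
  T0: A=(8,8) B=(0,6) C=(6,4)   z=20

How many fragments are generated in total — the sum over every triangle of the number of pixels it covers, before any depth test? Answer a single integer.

T0:
  2·area = 28
  edge (8, 8)→(0, 6): d=(-8,-2) top-left  bias=+0
  edge (0, 6)→(6, 4): d=(6,-2) top-left  bias=+0
  edge (6, 4)→(8, 8): d=(2,4) right/bottom  bias=-1
    (4,1)@(9, 3): e=[42,0,-14] → ·  [on edge]
    (1,2)@(3, 5): e=[14,0,14] → #  [on edge]
    (2,2)@(5, 5): e=[18,4,6] → #
    (3,2)@(7, 5): e=[22,8,-2] → ·
    (1,3)@(3, 7): e=[-2,12,18] → ·
    (2,3)@(5, 7): e=[2,16,10] → #
    (3,3)@(7, 7): e=[6,20,2] → #
    (4,3)@(9, 7): e=[10,24,-6] → ·
    (2,4)@(5, 9): e=[-14,28,14] → ·
    (3,4)@(7, 9): e=[-10,32,6] → ·
  covered (4 px):
    · · · · ·
    · · · · ·
    · # # · ·
    · · # # ·
    · · · · ·
    · · · · ·

Result: 4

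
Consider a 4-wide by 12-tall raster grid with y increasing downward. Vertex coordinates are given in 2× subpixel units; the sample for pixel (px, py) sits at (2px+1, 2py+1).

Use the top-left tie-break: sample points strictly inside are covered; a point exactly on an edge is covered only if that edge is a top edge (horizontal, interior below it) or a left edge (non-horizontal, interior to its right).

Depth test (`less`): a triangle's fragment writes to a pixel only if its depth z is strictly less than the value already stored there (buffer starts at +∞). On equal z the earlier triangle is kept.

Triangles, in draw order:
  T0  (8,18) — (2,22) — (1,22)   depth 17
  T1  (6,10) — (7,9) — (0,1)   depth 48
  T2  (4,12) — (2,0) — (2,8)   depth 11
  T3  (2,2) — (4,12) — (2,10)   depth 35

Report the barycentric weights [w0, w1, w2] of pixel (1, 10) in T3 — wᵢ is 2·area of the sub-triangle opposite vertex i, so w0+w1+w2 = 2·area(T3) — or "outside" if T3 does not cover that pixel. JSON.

T0:
  2·area = 4
  edge (8, 18)→(2, 22): d=(-6,4) right/bottom  bias=-1
  edge (2, 22)→(1, 22): d=(-1,0) right/bottom  bias=-1
  edge (1, 22)→(8, 18): d=(7,-4) top-left  bias=+0
    (1,10)@(3, 21): e=[2,1,1] → X
    (2,10)@(5, 21): e=[-6,1,9] → .
    (1,11)@(3, 23): e=[-10,-1,15] → .
  covered (1 px):
    . . . .
    . . . .
    . . . .
    . . . .
    . . . .
    . . . .
    . . . .
    . . . .
    . . . .
    . . . .
    . X . .
    . . . .
T1:
  2·area = 15  (B↔C swapped to make it positive)
  edge (6, 10)→(0, 1): d=(-6,-9) top-left  bias=+0
  edge (0, 1)→(7, 9): d=(7,8) right/bottom  bias=-1
  edge (7, 9)→(6, 10): d=(-1,1) right/bottom  bias=-1
    (1,2)@(3, 5): e=[3,4,8] → X
    (2,2)@(5, 5): e=[21,-12,6] → .
    (1,3)@(3, 7): e=[-9,18,6] → .
    (2,3)@(5, 7): e=[9,2,4] → X
    (3,3)@(7, 7): e=[27,-14,2] → .
    (2,4)@(5, 9): e=[-3,16,2] → .
    (3,4)@(7, 9): e=[15,0,0] → .  [on edge]
    (2,5)@(5, 11): e=[-15,30,0] → .  [on edge]
    (1,6)@(3, 13): e=[-45,60,0] → .  [on edge]
    (0,7)@(1, 15): e=[-75,90,0] → .  [on edge]
  covered (2 px):
    . . . .
    . . . .
    . X . .
    . . X .
    . . . .
    . . . .
    . . . .
    . . . .
    . . . .
    . . . .
    . . . .
    . . . .
T2:
  2·area = 16  (B↔C swapped to make it positive)
  edge (4, 12)→(2, 8): d=(-2,-4) top-left  bias=+0
  edge (2, 8)→(2, 0): d=(0,-8) top-left  bias=+0
  edge (2, 0)→(4, 12): d=(2,12) right/bottom  bias=-1
    (1,3)@(3, 7): e=[6,8,2] → X
    (2,3)@(5, 7): e=[14,24,-22] → .
    (1,4)@(3, 9): e=[2,8,6] → X
    (2,4)@(5, 9): e=[10,24,-18] → .
    (1,5)@(3, 11): e=[-2,8,10] → .
  covered (2 px):
    . . . .
    . . . .
    . . . .
    . X . .
    . X . .
    . . . .
    . . . .
    . . . .
    . . . .
    . . . .
    . . . .
    . . . .
T3:
  2·area = 16
  edge (2, 2)→(4, 12): d=(2,10) right/bottom  bias=-1
  edge (4, 12)→(2, 10): d=(-2,-2) top-left  bias=+0
  edge (2, 10)→(2, 2): d=(0,-8) top-left  bias=+0
    (1,3)@(3, 7): e=[0,8,8] → .  [on edge]
    (0,4)@(1, 9): e=[24,0,-8] → .  [on edge]
    (1,4)@(3, 9): e=[4,4,8] → X
    (2,4)@(5, 9): e=[-16,8,24] → .
    (1,5)@(3, 11): e=[8,0,8] → X  [on edge]
    (2,5)@(5, 11): e=[-12,4,24] → .
    (1,6)@(3, 13): e=[12,-4,8] → .
    (2,6)@(5, 13): e=[-8,0,24] → .  [on edge]
    (3,7)@(7, 15): e=[-24,0,40] → .  [on edge]
    (2,8)@(5, 17): e=[0,-8,24] → .  [on edge]
  covered (2 px):
    . . . .
    . . . .
    . . . .
    . . . .
    . X . .
    . X . .
    . . . .
    . . . .
    . . . .
    . . . .
    . . . .
    . . . .

Final: "outside"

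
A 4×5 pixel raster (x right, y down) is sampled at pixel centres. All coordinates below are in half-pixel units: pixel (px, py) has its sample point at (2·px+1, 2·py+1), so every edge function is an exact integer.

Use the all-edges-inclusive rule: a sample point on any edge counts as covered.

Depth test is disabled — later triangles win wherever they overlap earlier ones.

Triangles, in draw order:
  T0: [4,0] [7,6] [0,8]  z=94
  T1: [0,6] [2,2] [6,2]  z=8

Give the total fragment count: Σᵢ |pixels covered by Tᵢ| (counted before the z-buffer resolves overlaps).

T0:
  2·area = 48
  edge (4, 0)→(7, 6): d=(3,6) inclusive
  edge (7, 6)→(0, 8): d=(-7,2) inclusive
  edge (0, 8)→(4, 0): d=(4,-8) inclusive
    (1,1)@(3, 3): e=[15,29,4] → █
    (2,1)@(5, 3): e=[3,25,20] → █
    (3,1)@(7, 3): e=[-9,21,36] → ·
    (1,2)@(3, 5): e=[21,15,12] → █
    (3,2)@(7, 5): e=[-3,7,44] → ·
    (0,3)@(1, 7): e=[39,5,4] → █
    (2,3)@(5, 7): e=[15,-3,36] → ·
    (0,4)@(1, 9): e=[45,-9,12] → ·
    (1,4)@(3, 9): e=[33,-13,28] → ·
  covered (6 px):
    · · · ·
    · █ █ ·
    · █ █ ·
    █ █ · ·
    · · · ·
T1:
  2·area = 16
  edge (0, 6)→(2, 2): d=(2,-4) inclusive
  edge (2, 2)→(6, 2): d=(4,0) inclusive
  edge (6, 2)→(0, 6): d=(-6,4) inclusive
    (1,1)@(3, 3): e=[6,4,6] → █
    (2,1)@(5, 3): e=[14,4,-2] → ·
    (0,2)@(1, 5): e=[2,12,2] → █
    (1,2)@(3, 5): e=[10,12,-6] → ·
    (0,3)@(1, 7): e=[6,20,-10] → ·
  covered (2 px):
    · · · ·
    · █ · ·
    █ · · ·
    · · · ·
    · · · ·

Final: 8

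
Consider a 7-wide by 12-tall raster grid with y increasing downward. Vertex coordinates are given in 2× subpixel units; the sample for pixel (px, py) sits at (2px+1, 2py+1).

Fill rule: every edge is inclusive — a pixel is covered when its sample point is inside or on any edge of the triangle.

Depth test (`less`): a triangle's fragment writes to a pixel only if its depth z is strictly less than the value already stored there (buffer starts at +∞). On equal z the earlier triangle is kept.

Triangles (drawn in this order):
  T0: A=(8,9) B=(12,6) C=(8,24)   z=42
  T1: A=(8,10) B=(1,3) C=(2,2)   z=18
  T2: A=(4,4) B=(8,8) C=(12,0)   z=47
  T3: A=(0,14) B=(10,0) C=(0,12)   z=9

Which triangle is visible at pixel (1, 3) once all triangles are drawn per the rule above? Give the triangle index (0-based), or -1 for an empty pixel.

T0:
  2·area = 60
  edge (8, 9)→(12, 6): d=(4,-3) inclusive
  edge (12, 6)→(8, 24): d=(-4,18) inclusive
  edge (8, 24)→(8, 9): d=(0,-15) inclusive
    (5,3)@(11, 7): e=[1,14,45] → #
    (6,3)@(13, 7): e=[7,-22,75] → ·
    (4,4)@(9, 9): e=[3,42,15] → #
    (6,4)@(13, 9): e=[15,-30,75] → ·
    (4,5)@(9, 11): e=[11,34,15] → #
    (5,5)@(11, 11): e=[17,-2,45] → ·
    (4,6)@(9, 13): e=[19,26,15] → #
    (5,6)@(11, 13): e=[25,-10,45] → ·
    (4,7)@(9, 15): e=[27,18,15] → #
    (5,7)@(11, 15): e=[33,-18,45] → ·
    (4,8)@(9, 17): e=[35,10,15] → #
    (5,8)@(11, 17): e=[41,-26,45] → ·
  covered (8 px):
    · · · · · · ·
    · · · · · · ·
    · · · · · · ·
    · · · · · # ·
    · · · · # # ·
    · · · · # · ·
    · · · · # · ·
    · · · · # · ·
    · · · · # · ·
    · · · · # · ·
    · · · · · · ·
    · · · · · · ·
T1:
  2·area = 14
  edge (8, 10)→(1, 3): d=(-7,-7) inclusive
  edge (1, 3)→(2, 2): d=(1,-1) inclusive
  edge (2, 2)→(8, 10): d=(6,8) inclusive
    (1,0)@(3, 1): e=[28,0,-14] → ·  [on edge]
    (0,1)@(1, 3): e=[0,0,14] → #  [on edge]
    (1,1)@(3, 3): e=[14,2,-2] → ·
    (0,2)@(1, 5): e=[-14,2,26] → ·
    (1,2)@(3, 5): e=[0,4,10] → #  [on edge]
    (2,2)@(5, 5): e=[14,6,-6] → ·
    (1,3)@(3, 7): e=[-14,6,22] → ·
    (2,3)@(5, 7): e=[0,8,6] → #  [on edge]
    (3,3)@(7, 7): e=[14,10,-10] → ·
    (2,4)@(5, 9): e=[-14,10,18] → ·
    (3,4)@(7, 9): e=[0,12,2] → #  [on edge]
    (4,4)@(9, 9): e=[14,14,-14] → ·
    (4,5)@(9, 11): e=[0,16,-2] → ·  [on edge]
    (5,6)@(11, 13): e=[0,20,-6] → ·  [on edge]
    (6,7)@(13, 15): e=[0,24,-10] → ·  [on edge]
  covered (4 px):
    · · · · · · ·
    # · · · · · ·
    · # · · · · ·
    · · # · · · ·
    · · · # · · ·
    · · · · · · ·
    · · · · · · ·
    · · · · · · ·
    · · · · · · ·
    · · · · · · ·
    · · · · · · ·
    · · · · · · ·
T2:
  2·area = 48  (B↔C swapped to make it positive)
  edge (4, 4)→(12, 0): d=(8,-4) inclusive
  edge (12, 0)→(8, 8): d=(-4,8) inclusive
  edge (8, 8)→(4, 4): d=(-4,-4) inclusive
    (0,0)@(1, 1): e=[-36,84,0] → ·  [on edge]
    (5,0)@(11, 1): e=[4,4,40] → #
    (6,0)@(13, 1): e=[12,-12,48] → ·
    (1,1)@(3, 3): e=[-12,60,0] → ·  [on edge]
    (3,1)@(7, 3): e=[4,28,16] → #
    (4,1)@(9, 3): e=[12,12,24] → #
    (5,1)@(11, 3): e=[20,-4,32] → ·
    (2,2)@(5, 5): e=[12,36,0] → #  [on edge]
    (5,2)@(11, 5): e=[36,-12,24] → ·
    (2,3)@(5, 7): e=[28,28,-8] → ·
    (3,3)@(7, 7): e=[36,12,0] → #  [on edge]
    (4,3)@(9, 7): e=[44,-4,8] → ·
    (4,4)@(9, 9): e=[60,-12,0] → ·  [on edge]
    (5,5)@(11, 11): e=[84,-36,0] → ·  [on edge]
    (6,6)@(13, 13): e=[108,-60,0] → ·  [on edge]
  covered (7 px):
    · · · · · # ·
    · · · # # · ·
    · · # # # · ·
    · · · # · · ·
    · · · · · · ·
    · · · · · · ·
    · · · · · · ·
    · · · · · · ·
    · · · · · · ·
    · · · · · · ·
    · · · · · · ·
    · · · · · · ·
T3:
  2·area = 20  (B↔C swapped to make it positive)
  edge (0, 14)→(0, 12): d=(0,-2) inclusive
  edge (0, 12)→(10, 0): d=(10,-12) inclusive
  edge (10, 0)→(0, 14): d=(-10,14) inclusive
    (2,3)@(5, 7): e=[10,10,0] → #  [on edge]
    (3,3)@(7, 7): e=[14,34,-28] → ·
    (1,4)@(3, 9): e=[6,6,8] → #
    (2,4)@(5, 9): e=[10,30,-20] → ·
    (0,5)@(1, 11): e=[2,2,16] → #
    (1,5)@(3, 11): e=[6,26,-12] → ·
    (0,6)@(1, 13): e=[2,22,-4] → ·
  covered (3 px):
    · · · · · · ·
    · · · · · · ·
    · · · · · · ·
    · · # · · · ·
    · # · · · · ·
    # · · · · · ·
    · · · · · · ·
    · · · · · · ·
    · · · · · · ·
    · · · · · · ·
    · · · · · · ·
    · · · · · · ·

Z-buffer (winner per pixel, '.' = empty):
  . . . . . 2 .
  1 . . 2 2 . .
  . 1 2 2 2 . .
  . . 3 2 . 0 .
  . 3 . 1 0 0 .
  3 . . . 0 . .
  . . . . 0 . .
  . . . . 0 . .
  . . . . 0 . .
  . . . . 0 . .
  . . . . . . .
  . . . . . . .

Final: -1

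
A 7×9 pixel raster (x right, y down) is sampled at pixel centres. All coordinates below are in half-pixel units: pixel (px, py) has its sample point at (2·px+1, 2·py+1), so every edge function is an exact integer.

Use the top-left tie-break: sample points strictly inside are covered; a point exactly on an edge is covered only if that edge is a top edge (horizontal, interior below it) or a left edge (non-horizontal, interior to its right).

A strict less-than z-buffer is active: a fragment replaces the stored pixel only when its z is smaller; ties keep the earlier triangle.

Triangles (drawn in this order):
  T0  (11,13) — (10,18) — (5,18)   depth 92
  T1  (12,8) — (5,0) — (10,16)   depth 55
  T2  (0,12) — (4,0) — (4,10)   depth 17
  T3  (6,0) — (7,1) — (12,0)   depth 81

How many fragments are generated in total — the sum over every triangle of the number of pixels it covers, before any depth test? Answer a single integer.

T0:
  2·area = 25
  edge (11, 13)→(10, 18): d=(-1,5) right/bottom  bias=-1
  edge (10, 18)→(5, 18): d=(-5,0) right/bottom  bias=-1
  edge (5, 18)→(11, 13): d=(6,-5) top-left  bias=+0
    (6,1)@(13, 3): e=[0,75,-50] → .  [on edge]
    (5,6)@(11, 13): e=[0,25,0] → .  [on edge]
    (4,7)@(9, 15): e=[8,15,2] → X
    (5,7)@(11, 15): e=[-2,15,12] → .
    (3,8)@(7, 17): e=[16,5,4] → X
    (5,8)@(11, 17): e=[-4,5,24] → .
  covered (3 px):
    . . . . . . .
    . . . . . . .
    . . . . . . .
    . . . . . . .
    . . . . . . .
    . . . . . . .
    . . . . . . .
    . . . . X . .
    . . . X X . .
T1:
  2·area = 72  (B↔C swapped to make it positive)
  edge (12, 8)→(10, 16): d=(-2,8) right/bottom  bias=-1
  edge (10, 16)→(5, 0): d=(-5,-16) top-left  bias=+0
  edge (5, 0)→(12, 8): d=(7,8) right/bottom  bias=-1
    (3,1)@(7, 3): e=[50,17,5] → X
    (4,1)@(9, 3): e=[34,49,-11] → .
    (3,2)@(7, 5): e=[46,7,19] → X
    (4,2)@(9, 5): e=[30,39,3] → X
    (5,2)@(11, 5): e=[14,71,-13] → .
    (3,3)@(7, 7): e=[42,-3,33] → .
    (4,3)@(9, 7): e=[26,29,17] → X
    (5,3)@(11, 7): e=[10,61,1] → X
    (6,3)@(13, 7): e=[-6,93,-15] → .
    (4,4)@(9, 9): e=[22,19,31] → X
    (6,4)@(13, 9): e=[-10,83,-1] → .
    (4,5)@(9, 11): e=[18,9,45] → X
  covered (9 px):
    . . . . . . .
    . . . X . . .
    . . . X X . .
    . . . . X X .
    . . . . X X .
    . . . . X X .
    . . . . . . .
    . . . . . . .
    . . . . . . .
T2:
  2·area = 40
  edge (0, 12)→(4, 0): d=(4,-12) top-left  bias=+0
  edge (4, 0)→(4, 10): d=(0,10) right/bottom  bias=-1
  edge (4, 10)→(0, 12): d=(-4,2) right/bottom  bias=-1
    (1,1)@(3, 3): e=[0,10,30] → X  [on edge]
    (2,1)@(5, 3): e=[24,-10,26] → .
    (1,2)@(3, 5): e=[8,10,22] → X
    (2,2)@(5, 5): e=[32,-10,18] → .
    (1,3)@(3, 7): e=[16,10,14] → X
    (2,3)@(5, 7): e=[40,-10,10] → .
    (0,4)@(1, 9): e=[0,30,10] → X  [on edge]
    (2,4)@(5, 9): e=[48,-10,2] → .
    (0,5)@(1, 11): e=[8,30,2] → X
    (1,5)@(3, 11): e=[32,10,-2] → .
    (0,6)@(1, 13): e=[16,30,-6] → .
  covered (6 px):
    . . . . . . .
    . X . . . . .
    . X . . . . .
    . X . . . . .
    X X . . . . .
    X . . . . . .
    . . . . . . .
    . . . . . . .
    . . . . . . .
T3:
  2·area = 6  (B↔C swapped to make it positive)
  edge (6, 0)→(12, 0): d=(6,0) top-left  bias=+0
  edge (12, 0)→(7, 1): d=(-5,1) right/bottom  bias=-1
  edge (7, 1)→(6, 0): d=(-1,-1) top-left  bias=+0
    (3,0)@(7, 1): e=[6,0,0] → .  [on edge]
    (4,1)@(9, 3): e=[18,-12,0] → .  [on edge]
    (5,2)@(11, 5): e=[30,-24,0] → .  [on edge]
    (6,3)@(13, 7): e=[42,-36,0] → .  [on edge]
  covered (0 px):
    . . . . . . .
    . . . . . . .
    . . . . . . .
    . . . . . . .
    . . . . . . .
    . . . . . . .
    . . . . . . .
    . . . . . . .
    . . . . . . .

Final: 18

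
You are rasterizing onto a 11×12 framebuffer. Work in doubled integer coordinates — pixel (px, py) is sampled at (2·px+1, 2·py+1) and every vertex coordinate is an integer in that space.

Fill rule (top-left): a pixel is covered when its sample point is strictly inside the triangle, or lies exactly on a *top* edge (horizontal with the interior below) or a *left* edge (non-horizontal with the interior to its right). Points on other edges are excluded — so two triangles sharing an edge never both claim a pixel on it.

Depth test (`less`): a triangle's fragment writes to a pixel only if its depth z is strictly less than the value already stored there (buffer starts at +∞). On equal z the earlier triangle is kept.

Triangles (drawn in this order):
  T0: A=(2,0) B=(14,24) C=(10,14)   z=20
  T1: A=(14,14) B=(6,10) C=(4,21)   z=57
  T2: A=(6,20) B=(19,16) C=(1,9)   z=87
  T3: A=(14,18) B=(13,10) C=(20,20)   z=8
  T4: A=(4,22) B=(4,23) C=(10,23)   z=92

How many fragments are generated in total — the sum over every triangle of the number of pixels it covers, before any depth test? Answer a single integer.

T0:
  2·area = 24  (B↔C swapped to make it positive)
  edge (2, 0)→(10, 14): d=(8,14) right/bottom  bias=-1
  edge (10, 14)→(14, 24): d=(4,10) right/bottom  bias=-1
  edge (14, 24)→(2, 0): d=(-12,-24) top-left  bias=+0
    (3,4)@(7, 9): e=[2,10,12] → █
    (4,4)@(9, 9): e=[-26,-10,60] → ·
    (3,5)@(7, 11): e=[18,18,-12] → ·
    (4,6)@(9, 13): e=[6,6,12] → █
    (5,6)@(11, 13): e=[-22,-14,60] → ·
    (4,7)@(9, 15): e=[22,14,-12] → ·
    (5,8)@(11, 17): e=[10,2,12] → █
    (6,8)@(13, 17): e=[-18,-18,60] → ·
    (5,9)@(11, 19): e=[26,10,-12] → ·
  covered (3 px):
    · · · · · · · · · · ·
    · · · · · · · · · · ·
    · · · · · · · · · · ·
    · · · · · · · · · · ·
    · · · █ · · · · · · ·
    · · · · · · · · · · ·
    · · · · █ · · · · · ·
    · · · · · · · · · · ·
    · · · · · █ · · · · ·
    · · · · · · · · · · ·
    · · · · · · · · · · ·
    · · · · · · · · · · ·
T1:
  2·area = 96  (B↔C swapped to make it positive)
  edge (14, 14)→(4, 21): d=(-10,7) right/bottom  bias=-1
  edge (4, 21)→(6, 10): d=(2,-11) top-left  bias=+0
  edge (6, 10)→(14, 14): d=(8,4) right/bottom  bias=-1
    (3,5)@(7, 11): e=[79,13,4] → █
    (4,5)@(9, 11): e=[65,35,-4] → ·
    (3,6)@(7, 13): e=[59,17,20] → █
    (4,6)@(9, 13): e=[45,39,12] → █
    (5,6)@(11, 13): e=[31,61,4] → █
    (6,6)@(13, 13): e=[17,83,-4] → ·
    (3,7)@(7, 15): e=[39,21,36] → █
    (6,7)@(13, 15): e=[-3,87,12] → ·
    (2,8)@(5, 17): e=[33,3,60] → █
    (5,8)@(11, 17): e=[-9,69,36] → ·
    (2,9)@(5, 19): e=[13,7,76] → █
    (3,9)@(7, 19): e=[-1,29,68] → ·
  covered (11 px):
    · · · · · · · · · · ·
    · · · · · · · · · · ·
    · · · · · · · · · · ·
    · · · · · · · · · · ·
    · · · · · · · · · · ·
    · · · █ · · · · · · ·
    · · · █ █ █ · · · · ·
    · · · █ █ █ · · · · ·
    · · █ █ █ · · · · · ·
    · · █ · · · · · · · ·
    · · · · · · · · · · ·
    · · · · · · · · · · ·
T2:
  2·area = 163  (B↔C swapped to make it positive)
  edge (6, 20)→(1, 9): d=(-5,-11) top-left  bias=+0
  edge (1, 9)→(19, 16): d=(18,7) right/bottom  bias=-1
  edge (19, 16)→(6, 20): d=(-13,4) right/bottom  bias=-1
    (0,4)@(1, 9): e=[0,0,163] → ·  [on edge]
    (1,5)@(3, 11): e=[12,22,129] → █
    (2,5)@(5, 11): e=[34,8,121] → █
    (3,5)@(7, 11): e=[56,-6,113] → ·
    (1,6)@(3, 13): e=[2,58,103] → █
    (3,6)@(7, 13): e=[46,30,87] → █
    (4,6)@(9, 13): e=[68,16,79] → █
    (5,6)@(11, 13): e=[90,2,71] → █
    (6,6)@(13, 13): e=[112,-12,63] → ·
    (1,7)@(3, 15): e=[-8,94,77] → ·
    (2,7)@(5, 15): e=[14,80,69] → █
    (6,7)@(13, 15): e=[102,24,37] → █
  covered (21 px):
    · · · · · · · · · · ·
    · · · · · · · · · · ·
    · · · · · · · · · · ·
    · · · · · · · · · · ·
    · · · · · · · · · · ·
    · █ █ · · · · · · · ·
    · █ █ █ █ █ · · · · ·
    · · █ █ █ █ █ █ · · ·
    · · █ █ █ █ █ █ · · ·
    · · · █ █ · · · · · ·
    · · · · · · · · · · ·
    · · · · · · · · · · ·
T3:
  2·area = 46
  edge (14, 18)→(13, 10): d=(-1,-8) top-left  bias=+0
  edge (13, 10)→(20, 20): d=(7,10) right/bottom  bias=-1
  edge (20, 20)→(14, 18): d=(-6,-2) top-left  bias=+0
    (7,6)@(15, 13): e=[13,1,32] → █
    (8,6)@(17, 13): e=[29,-19,36] → ·
    (2,7)@(5, 15): e=[-69,115,0] → ·  [on edge]
    (7,7)@(15, 15): e=[11,15,20] → █
    (8,7)@(17, 15): e=[27,-5,24] → ·
    (5,8)@(11, 17): e=[-23,69,0] → ·  [on edge]
    (7,8)@(15, 17): e=[9,29,8] → █
    (8,8)@(17, 17): e=[25,9,12] → █
    (9,8)@(19, 17): e=[41,-11,16] → ·
    (7,9)@(15, 19): e=[7,43,-4] → ·
    (8,9)@(17, 19): e=[23,23,0] → █  [on edge]
    (9,9)@(19, 19): e=[39,3,4] → █
  covered (6 px):
    · · · · · · · · · · ·
    · · · · · · · · · · ·
    · · · · · · · · · · ·
    · · · · · · · · · · ·
    · · · · · · · · · · ·
    · · · · · · · · · · ·
    · · · · · · · █ · · ·
    · · · · · · · █ · · ·
    · · · · · · · █ █ · ·
    · · · · · · · · █ █ ·
    · · · · · · · · · · ·
    · · · · · · · · · · ·
T4:
  2·area = 6  (B↔C swapped to make it positive)
  edge (4, 22)→(10, 23): d=(6,1) right/bottom  bias=-1
  edge (10, 23)→(4, 23): d=(-6,0) right/bottom  bias=-1
  edge (4, 23)→(4, 22): d=(0,-1) top-left  bias=+0
    (0,11)@(1, 23): e=[9,0,-3] → ·  [on edge]
    (1,11)@(3, 23): e=[7,0,-1] → ·  [on edge]
    (2,11)@(5, 23): e=[5,0,1] → ·  [on edge]
    (3,11)@(7, 23): e=[3,0,3] → ·  [on edge]
    (4,11)@(9, 23): e=[1,0,5] → ·  [on edge]
    (5,11)@(11, 23): e=[-1,0,7] → ·  [on edge]
    (6,11)@(13, 23): e=[-3,0,9] → ·  [on edge]
    (7,11)@(15, 23): e=[-5,0,11] → ·  [on edge]
    (8,11)@(17, 23): e=[-7,0,13] → ·  [on edge]
    (9,11)@(19, 23): e=[-9,0,15] → ·  [on edge]
    (10,11)@(21, 23): e=[-11,0,17] → ·  [on edge]
  covered (0 px):
    · · · · · · · · · · ·
    · · · · · · · · · · ·
    · · · · · · · · · · ·
    · · · · · · · · · · ·
    · · · · · · · · · · ·
    · · · · · · · · · · ·
    · · · · · · · · · · ·
    · · · · · · · · · · ·
    · · · · · · · · · · ·
    · · · · · · · · · · ·
    · · · · · · · · · · ·
    · · · · · · · · · · ·

Final: 41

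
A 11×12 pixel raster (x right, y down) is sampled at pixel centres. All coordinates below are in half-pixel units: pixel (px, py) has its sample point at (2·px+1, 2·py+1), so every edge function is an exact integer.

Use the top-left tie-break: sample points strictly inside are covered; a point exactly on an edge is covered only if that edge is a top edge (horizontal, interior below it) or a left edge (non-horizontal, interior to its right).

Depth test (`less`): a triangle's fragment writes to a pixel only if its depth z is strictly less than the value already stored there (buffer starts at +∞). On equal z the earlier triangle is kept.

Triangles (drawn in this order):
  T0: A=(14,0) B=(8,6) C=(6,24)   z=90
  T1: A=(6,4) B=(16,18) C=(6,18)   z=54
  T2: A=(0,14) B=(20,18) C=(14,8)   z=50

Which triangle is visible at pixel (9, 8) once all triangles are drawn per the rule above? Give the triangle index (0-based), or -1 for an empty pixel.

T0:
  2·area = 96  (B↔C swapped to make it positive)
  edge (14, 0)→(6, 24): d=(-8,24) right/bottom  bias=-1
  edge (6, 24)→(8, 6): d=(2,-18) top-left  bias=+0
  edge (8, 6)→(14, 0): d=(6,-6) top-left  bias=+0
    (6,0)@(13, 1): e=[16,80,0] → █  [on edge]
    (7,0)@(15, 1): e=[-32,116,12] → ·
    (5,1)@(11, 3): e=[48,48,0] → █  [on edge]
    (6,1)@(13, 3): e=[0,84,12] → ·  [on edge]
    (4,2)@(9, 5): e=[80,16,0] → █  [on edge]
    (6,2)@(13, 5): e=[-16,88,24] → ·
    (3,3)@(7, 7): e=[112,-16,0] → ·  [on edge]
    (4,3)@(9, 7): e=[64,20,12] → █
    (6,3)@(13, 7): e=[-32,92,36] → ·
    (2,4)@(5, 9): e=[144,-48,0] → ·  [on edge]
    (4,4)@(9, 9): e=[48,24,24] → █
    (5,4)@(11, 9): e=[0,60,36] → ·  [on edge]
    (1,5)@(3, 11): e=[176,-80,0] → ·  [on edge]
    (0,6)@(1, 13): e=[208,-112,0] → ·  [on edge]
    (3,7)@(7, 15): e=[48,0,48] → █  [on edge]
    (4,7)@(9, 15): e=[0,36,60] → ·  [on edge]
    (3,10)@(7, 21): e=[0,12,84] → ·  [on edge]
  covered (12 px):
    · · · · · · █ · · · ·
    · · · · · █ · · · · ·
    · · · · █ █ · · · · ·
    · · · · █ █ · · · · ·
    · · · · █ · · · · · ·
    · · · · █ · · · · · ·
    · · · · █ · · · · · ·
    · · · █ · · · · · · ·
    · · · █ · · · · · · ·
    · · · █ · · · · · · ·
    · · · · · · · · · · ·
    · · · · · · · · · · ·
T1:
  2·area = 140
  edge (6, 4)→(16, 18): d=(10,14) right/bottom  bias=-1
  edge (16, 18)→(6, 18): d=(-10,0) right/bottom  bias=-1
  edge (6, 18)→(6, 4): d=(0,-14) top-left  bias=+0
    (3,3)@(7, 7): e=[16,110,14] → █
    (4,3)@(9, 7): e=[-12,110,42] → ·
    (3,4)@(7, 9): e=[36,90,14] → █
    (4,4)@(9, 9): e=[8,90,42] → █
    (5,4)@(11, 9): e=[-20,90,70] → ·
    (3,5)@(7, 11): e=[56,70,14] → █
    (5,5)@(11, 11): e=[0,70,70] → ·  [on edge]
    (3,6)@(7, 13): e=[76,50,14] → █
    (5,6)@(11, 13): e=[20,50,70] → █
    (6,6)@(13, 13): e=[-8,50,98] → ·
    (3,7)@(7, 15): e=[96,30,14] → █
    (6,7)@(13, 15): e=[12,30,98] → █
  covered (17 px):
    · · · · · · · · · · ·
    · · · · · · · · · · ·
    · · · · · · · · · · ·
    · · · █ · · · · · · ·
    · · · █ █ · · · · · ·
    · · · █ █ · · · · · ·
    · · · █ █ █ · · · · ·
    · · · █ █ █ █ · · · ·
    · · · █ █ █ █ █ · · ·
    · · · · · · · · · · ·
    · · · · · · · · · · ·
    · · · · · · · · · · ·
T2:
  2·area = 176  (B↔C swapped to make it positive)
  edge (0, 14)→(14, 8): d=(14,-6) top-left  bias=+0
  edge (14, 8)→(20, 18): d=(6,10) right/bottom  bias=-1
  edge (20, 18)→(0, 14): d=(-20,-4) top-left  bias=+0
    (5,1)@(11, 3): e=[-88,0,264] → ·  [on edge]
    (10,2)@(21, 5): e=[0,-88,264] → ·  [on edge]
    (6,4)@(13, 9): e=[8,16,152] → █
    (7,4)@(15, 9): e=[20,-4,160] → ·
    (3,5)@(7, 11): e=[0,88,88] → █  [on edge]
    (4,5)@(9, 11): e=[12,68,96] → █
    (5,5)@(11, 11): e=[24,48,104] → █
    (7,5)@(15, 11): e=[48,8,120] → █
    (8,5)@(17, 11): e=[60,-12,128] → ·
    (1,6)@(3, 13): e=[4,140,32] → █
    (2,6)@(5, 13): e=[16,120,40] → █
    (8,6)@(17, 13): e=[88,0,88] → ·  [on edge]
    (2,7)@(5, 15): e=[44,132,0] → █  [on edge]
    (7,8)@(15, 17): e=[132,44,0] → █  [on edge]
  covered (23 px):
    · · · · · · · · · · ·
    · · · · · · · · · · ·
    · · · · · · · · · · ·
    · · · · · · · · · · ·
    · · · · · · █ · · · ·
    · · · █ █ █ █ █ · · ·
    · █ █ █ █ █ █ █ · · ·
    · · █ █ █ █ █ █ █ · ·
    · · · · · · · █ █ █ ·
    · · · · · · · · · · ·
    · · · · · · · · · · ·
    · · · · · · · · · · ·

Z-buffer (winner per pixel, '.' = empty):
  . . . . . . 0 . . . .
  . . . . . 0 . . . . .
  . . . . 0 0 . . . . .
  . . . 1 0 0 . . . . .
  . . . 1 1 . 2 . . . .
  . . . 2 2 2 2 2 . . .
  . 2 2 2 2 2 2 2 . . .
  . . 2 2 2 2 2 2 2 . .
  . . . 1 1 1 1 2 2 2 .
  . . . 0 . . . . . . .
  . . . . . . . . . . .
  . . . . . . . . . . .

Answer: 2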